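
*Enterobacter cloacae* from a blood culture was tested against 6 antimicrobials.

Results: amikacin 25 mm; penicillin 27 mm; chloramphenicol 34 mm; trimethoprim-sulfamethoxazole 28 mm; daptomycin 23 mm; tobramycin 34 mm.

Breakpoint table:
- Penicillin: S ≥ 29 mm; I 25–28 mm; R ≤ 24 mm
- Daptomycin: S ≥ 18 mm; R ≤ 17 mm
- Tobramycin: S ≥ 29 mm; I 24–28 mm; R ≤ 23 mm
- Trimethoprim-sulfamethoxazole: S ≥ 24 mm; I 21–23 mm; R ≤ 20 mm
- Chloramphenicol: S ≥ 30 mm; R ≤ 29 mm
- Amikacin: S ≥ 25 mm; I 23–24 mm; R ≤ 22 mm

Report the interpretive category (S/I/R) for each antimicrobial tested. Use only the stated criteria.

S, I, S, S, S, S

Amikacin 25 mm: ≥ 25 mm — Susceptible
Penicillin 27 mm: in 25–28 mm → I
Chloramphenicol: 34 mm is ≥ 30 mm — Susceptible
Trimethoprim-sulfamethoxazole: 28 mm is ≥ 24 mm → S
Daptomycin (23 mm) ≥ 18 mm → Susceptible
Tobramycin 34 mm: ≥ 29 mm → susceptible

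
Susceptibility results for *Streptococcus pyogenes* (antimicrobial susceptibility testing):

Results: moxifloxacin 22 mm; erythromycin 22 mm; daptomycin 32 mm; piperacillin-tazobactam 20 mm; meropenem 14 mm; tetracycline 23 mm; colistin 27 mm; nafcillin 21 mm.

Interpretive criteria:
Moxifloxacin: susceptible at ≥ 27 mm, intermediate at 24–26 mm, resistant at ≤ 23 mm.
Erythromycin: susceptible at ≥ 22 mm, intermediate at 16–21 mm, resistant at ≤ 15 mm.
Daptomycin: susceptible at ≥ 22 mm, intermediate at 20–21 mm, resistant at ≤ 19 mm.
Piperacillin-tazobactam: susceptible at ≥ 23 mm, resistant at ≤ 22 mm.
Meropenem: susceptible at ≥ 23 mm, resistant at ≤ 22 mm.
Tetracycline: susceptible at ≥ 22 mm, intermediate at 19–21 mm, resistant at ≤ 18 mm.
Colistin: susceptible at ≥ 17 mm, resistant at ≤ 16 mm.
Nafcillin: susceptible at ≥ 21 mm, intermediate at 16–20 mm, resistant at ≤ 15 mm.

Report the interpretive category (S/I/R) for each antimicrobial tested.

Moxifloxacin: 22 mm is ≤ 23 mm — Resistant
Erythromycin: 22 mm is ≥ 22 mm — Susceptible
Daptomycin: 32 mm is ≥ 22 mm → Susceptible
Piperacillin-tazobactam 20 mm: ≤ 22 mm — R
Meropenem: 14 mm is ≤ 22 mm → resistant
Tetracycline (23 mm) ≥ 22 mm — susceptible
Colistin (27 mm) ≥ 17 mm → S
Nafcillin 21 mm: ≥ 21 mm ⇒ S

R, S, S, R, R, S, S, S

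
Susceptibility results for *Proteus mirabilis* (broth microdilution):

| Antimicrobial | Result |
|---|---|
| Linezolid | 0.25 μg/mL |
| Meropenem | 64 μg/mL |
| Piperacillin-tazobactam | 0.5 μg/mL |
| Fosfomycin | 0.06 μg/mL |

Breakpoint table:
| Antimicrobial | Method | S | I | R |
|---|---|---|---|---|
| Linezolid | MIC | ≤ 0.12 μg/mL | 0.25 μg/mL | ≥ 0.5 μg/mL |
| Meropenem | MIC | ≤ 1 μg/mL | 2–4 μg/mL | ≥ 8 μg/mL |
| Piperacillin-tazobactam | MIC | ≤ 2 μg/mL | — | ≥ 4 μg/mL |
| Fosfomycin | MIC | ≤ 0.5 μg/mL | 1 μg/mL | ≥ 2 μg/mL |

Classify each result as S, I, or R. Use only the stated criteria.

I, R, S, S

Linezolid: 0.25 μg/mL is = 0.25 μg/mL → intermediate
Meropenem: 64 μg/mL is ≥ 8 μg/mL — Resistant
Piperacillin-tazobactam: 0.5 μg/mL is ≤ 2 μg/mL ⇒ susceptible
Fosfomycin 0.06 μg/mL: ≤ 0.5 μg/mL ⇒ S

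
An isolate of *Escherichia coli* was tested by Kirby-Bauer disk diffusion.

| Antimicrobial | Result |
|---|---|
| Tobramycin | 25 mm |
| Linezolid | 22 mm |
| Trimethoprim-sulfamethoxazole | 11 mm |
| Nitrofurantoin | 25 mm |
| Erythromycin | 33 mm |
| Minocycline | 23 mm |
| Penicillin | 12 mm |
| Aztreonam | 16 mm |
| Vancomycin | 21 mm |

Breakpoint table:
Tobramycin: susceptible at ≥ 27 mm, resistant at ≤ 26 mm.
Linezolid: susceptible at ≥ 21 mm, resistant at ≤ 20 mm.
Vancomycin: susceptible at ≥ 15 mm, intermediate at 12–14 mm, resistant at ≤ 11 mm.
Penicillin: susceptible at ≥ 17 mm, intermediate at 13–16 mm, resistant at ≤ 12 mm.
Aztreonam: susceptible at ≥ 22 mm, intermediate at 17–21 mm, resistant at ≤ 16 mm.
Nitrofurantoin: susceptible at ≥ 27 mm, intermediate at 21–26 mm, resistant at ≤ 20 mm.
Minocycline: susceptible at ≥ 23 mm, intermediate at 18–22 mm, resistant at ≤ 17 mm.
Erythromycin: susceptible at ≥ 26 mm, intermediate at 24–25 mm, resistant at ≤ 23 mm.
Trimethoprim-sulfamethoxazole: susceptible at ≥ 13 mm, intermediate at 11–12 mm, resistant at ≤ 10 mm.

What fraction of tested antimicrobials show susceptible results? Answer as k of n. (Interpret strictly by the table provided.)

Tobramycin (25 mm) ≤ 26 mm → R
Linezolid 22 mm: ≥ 21 mm — Susceptible
Trimethoprim-sulfamethoxazole 11 mm: in 11–12 mm — I
Nitrofurantoin 25 mm: in 21–26 mm ⇒ I
Erythromycin (33 mm) ≥ 26 mm → Susceptible
Minocycline 23 mm: ≥ 23 mm ⇒ Susceptible
Penicillin (12 mm) ≤ 12 mm — R
Aztreonam (16 mm) ≤ 16 mm → R
Vancomycin 21 mm: ≥ 15 mm — susceptible
Susceptible: 4/9

4 of 9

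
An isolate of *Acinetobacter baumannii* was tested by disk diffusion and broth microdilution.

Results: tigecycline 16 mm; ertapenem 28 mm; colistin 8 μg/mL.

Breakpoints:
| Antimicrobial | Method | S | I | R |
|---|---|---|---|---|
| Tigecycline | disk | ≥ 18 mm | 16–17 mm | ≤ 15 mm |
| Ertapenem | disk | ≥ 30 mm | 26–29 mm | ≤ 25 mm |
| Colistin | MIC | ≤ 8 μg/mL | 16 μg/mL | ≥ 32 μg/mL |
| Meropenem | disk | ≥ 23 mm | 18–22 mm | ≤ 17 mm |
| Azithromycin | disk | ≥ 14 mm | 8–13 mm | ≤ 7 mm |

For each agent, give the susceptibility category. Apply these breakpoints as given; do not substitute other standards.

I, I, S

Tigecycline (16 mm) in 16–17 mm — Intermediate
Ertapenem 28 mm: in 26–29 mm ⇒ intermediate
Colistin (8 μg/mL) ≤ 8 μg/mL → Susceptible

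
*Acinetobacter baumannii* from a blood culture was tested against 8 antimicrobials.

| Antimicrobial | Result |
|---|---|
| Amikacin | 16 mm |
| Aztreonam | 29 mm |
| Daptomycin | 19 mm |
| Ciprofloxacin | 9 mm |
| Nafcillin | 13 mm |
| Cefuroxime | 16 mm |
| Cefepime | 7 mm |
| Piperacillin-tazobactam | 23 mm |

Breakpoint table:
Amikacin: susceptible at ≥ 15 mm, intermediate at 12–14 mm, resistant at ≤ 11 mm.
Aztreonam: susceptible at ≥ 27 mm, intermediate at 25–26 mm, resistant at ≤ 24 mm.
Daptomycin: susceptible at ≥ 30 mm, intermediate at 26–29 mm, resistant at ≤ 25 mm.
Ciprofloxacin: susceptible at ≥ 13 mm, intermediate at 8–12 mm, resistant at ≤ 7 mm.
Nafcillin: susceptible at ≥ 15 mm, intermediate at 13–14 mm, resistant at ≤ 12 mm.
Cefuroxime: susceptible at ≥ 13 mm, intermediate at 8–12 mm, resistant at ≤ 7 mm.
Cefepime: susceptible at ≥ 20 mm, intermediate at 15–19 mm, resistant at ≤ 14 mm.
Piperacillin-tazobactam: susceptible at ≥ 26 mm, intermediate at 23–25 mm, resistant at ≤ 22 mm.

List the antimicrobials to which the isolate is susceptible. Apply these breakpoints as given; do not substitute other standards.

Amikacin: 16 mm is ≥ 15 mm ⇒ Susceptible
Aztreonam: 29 mm is ≥ 27 mm ⇒ Susceptible
Daptomycin 19 mm: ≤ 25 mm ⇒ R
Ciprofloxacin (9 mm) in 8–12 mm → intermediate
Nafcillin 13 mm: in 13–14 mm → Intermediate
Cefuroxime: 16 mm is ≥ 13 mm ⇒ Susceptible
Cefepime (7 mm) ≤ 14 mm → Resistant
Piperacillin-tazobactam 23 mm: in 23–25 mm ⇒ Intermediate

amikacin, aztreonam, cefuroxime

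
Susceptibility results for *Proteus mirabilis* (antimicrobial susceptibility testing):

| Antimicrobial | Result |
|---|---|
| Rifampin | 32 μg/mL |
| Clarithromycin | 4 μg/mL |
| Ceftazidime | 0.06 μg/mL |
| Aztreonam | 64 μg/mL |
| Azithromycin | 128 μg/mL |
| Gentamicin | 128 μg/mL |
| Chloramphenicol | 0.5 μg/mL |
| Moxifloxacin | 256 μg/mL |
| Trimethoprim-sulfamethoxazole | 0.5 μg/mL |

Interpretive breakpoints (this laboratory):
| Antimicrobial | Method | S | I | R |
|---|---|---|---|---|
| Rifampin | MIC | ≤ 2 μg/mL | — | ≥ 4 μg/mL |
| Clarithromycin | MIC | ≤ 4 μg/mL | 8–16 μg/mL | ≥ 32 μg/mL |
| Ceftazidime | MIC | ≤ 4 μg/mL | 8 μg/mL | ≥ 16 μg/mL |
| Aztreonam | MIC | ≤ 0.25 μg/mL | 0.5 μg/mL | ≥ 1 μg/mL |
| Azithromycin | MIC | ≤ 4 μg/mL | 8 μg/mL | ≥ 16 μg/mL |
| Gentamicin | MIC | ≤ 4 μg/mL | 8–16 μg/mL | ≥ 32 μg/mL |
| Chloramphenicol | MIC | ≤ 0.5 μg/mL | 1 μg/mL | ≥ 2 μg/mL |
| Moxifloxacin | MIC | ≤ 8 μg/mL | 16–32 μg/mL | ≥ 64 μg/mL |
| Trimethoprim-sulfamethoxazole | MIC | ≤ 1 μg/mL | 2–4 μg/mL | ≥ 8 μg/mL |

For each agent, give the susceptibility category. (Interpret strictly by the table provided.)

Rifampin (32 μg/mL) ≥ 4 μg/mL → Resistant
Clarithromycin (4 μg/mL) ≤ 4 μg/mL → Susceptible
Ceftazidime: 0.06 μg/mL is ≤ 4 μg/mL — S
Aztreonam 64 μg/mL: ≥ 1 μg/mL → resistant
Azithromycin (128 μg/mL) ≥ 16 μg/mL — resistant
Gentamicin: 128 μg/mL is ≥ 32 μg/mL → resistant
Chloramphenicol 0.5 μg/mL: ≤ 0.5 μg/mL ⇒ Susceptible
Moxifloxacin: 256 μg/mL is ≥ 64 μg/mL — Resistant
Trimethoprim-sulfamethoxazole 0.5 μg/mL: ≤ 1 μg/mL ⇒ susceptible

R, S, S, R, R, R, S, R, S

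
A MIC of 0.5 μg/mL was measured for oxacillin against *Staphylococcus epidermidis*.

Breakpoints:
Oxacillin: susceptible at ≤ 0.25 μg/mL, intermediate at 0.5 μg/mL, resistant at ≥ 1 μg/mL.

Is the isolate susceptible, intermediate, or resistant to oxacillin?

Oxacillin: 0.5 μg/mL is = 0.5 μg/mL ⇒ intermediate

Intermediate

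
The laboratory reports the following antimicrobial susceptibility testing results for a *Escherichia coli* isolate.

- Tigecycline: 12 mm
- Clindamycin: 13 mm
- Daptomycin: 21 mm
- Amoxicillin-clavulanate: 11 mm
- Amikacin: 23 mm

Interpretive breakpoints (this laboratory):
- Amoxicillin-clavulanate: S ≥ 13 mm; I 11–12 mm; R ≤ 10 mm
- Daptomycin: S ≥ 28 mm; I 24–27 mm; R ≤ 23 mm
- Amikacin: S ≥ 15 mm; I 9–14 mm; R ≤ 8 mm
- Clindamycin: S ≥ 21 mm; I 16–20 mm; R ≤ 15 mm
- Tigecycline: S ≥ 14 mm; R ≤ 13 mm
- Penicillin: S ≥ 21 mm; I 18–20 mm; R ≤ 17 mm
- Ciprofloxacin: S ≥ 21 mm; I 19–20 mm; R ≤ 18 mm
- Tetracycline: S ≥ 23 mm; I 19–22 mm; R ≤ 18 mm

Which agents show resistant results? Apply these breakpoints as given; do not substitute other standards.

tigecycline, clindamycin, daptomycin

Tigecycline (12 mm) ≤ 13 mm — resistant
Clindamycin 13 mm: ≤ 15 mm → resistant
Daptomycin 21 mm: ≤ 23 mm ⇒ Resistant
Amoxicillin-clavulanate: 11 mm is in 11–12 mm → I
Amikacin (23 mm) ≥ 15 mm — Susceptible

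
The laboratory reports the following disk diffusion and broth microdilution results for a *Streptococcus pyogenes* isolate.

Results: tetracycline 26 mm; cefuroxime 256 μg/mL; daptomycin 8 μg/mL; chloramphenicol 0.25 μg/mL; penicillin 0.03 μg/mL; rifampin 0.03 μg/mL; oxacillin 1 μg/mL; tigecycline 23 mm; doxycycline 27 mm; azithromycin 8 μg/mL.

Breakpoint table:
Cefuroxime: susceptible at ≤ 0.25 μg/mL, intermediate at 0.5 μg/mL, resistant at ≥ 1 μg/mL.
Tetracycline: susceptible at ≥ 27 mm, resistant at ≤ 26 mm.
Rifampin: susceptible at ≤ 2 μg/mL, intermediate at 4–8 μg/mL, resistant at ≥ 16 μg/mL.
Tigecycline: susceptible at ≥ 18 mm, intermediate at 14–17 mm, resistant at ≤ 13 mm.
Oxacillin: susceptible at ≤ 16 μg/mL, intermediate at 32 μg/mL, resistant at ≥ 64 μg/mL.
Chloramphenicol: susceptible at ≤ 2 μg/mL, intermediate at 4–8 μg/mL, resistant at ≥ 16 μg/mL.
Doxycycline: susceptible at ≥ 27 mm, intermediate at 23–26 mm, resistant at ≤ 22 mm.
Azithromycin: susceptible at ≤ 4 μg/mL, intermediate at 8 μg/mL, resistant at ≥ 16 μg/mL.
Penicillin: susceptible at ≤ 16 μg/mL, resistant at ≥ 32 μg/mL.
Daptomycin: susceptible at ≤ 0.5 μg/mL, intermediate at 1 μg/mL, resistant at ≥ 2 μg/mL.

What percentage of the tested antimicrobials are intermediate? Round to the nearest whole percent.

10%

Tetracycline 26 mm: ≤ 26 mm — Resistant
Cefuroxime 256 μg/mL: ≥ 1 μg/mL — R
Daptomycin (8 μg/mL) ≥ 2 μg/mL ⇒ R
Chloramphenicol (0.25 μg/mL) ≤ 2 μg/mL — Susceptible
Penicillin: 0.03 μg/mL is ≤ 16 μg/mL — susceptible
Rifampin 0.03 μg/mL: ≤ 2 μg/mL ⇒ susceptible
Oxacillin 1 μg/mL: ≤ 16 μg/mL ⇒ Susceptible
Tigecycline: 23 mm is ≥ 18 mm ⇒ Susceptible
Doxycycline (27 mm) ≥ 27 mm ⇒ susceptible
Azithromycin (8 μg/mL) = 8 μg/mL ⇒ Intermediate
Intermediate: 1/10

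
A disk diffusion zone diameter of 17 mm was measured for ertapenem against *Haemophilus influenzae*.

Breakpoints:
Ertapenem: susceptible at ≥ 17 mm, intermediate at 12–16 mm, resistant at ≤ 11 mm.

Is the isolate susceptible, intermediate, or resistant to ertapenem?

Ertapenem (17 mm) ≥ 17 mm → S

S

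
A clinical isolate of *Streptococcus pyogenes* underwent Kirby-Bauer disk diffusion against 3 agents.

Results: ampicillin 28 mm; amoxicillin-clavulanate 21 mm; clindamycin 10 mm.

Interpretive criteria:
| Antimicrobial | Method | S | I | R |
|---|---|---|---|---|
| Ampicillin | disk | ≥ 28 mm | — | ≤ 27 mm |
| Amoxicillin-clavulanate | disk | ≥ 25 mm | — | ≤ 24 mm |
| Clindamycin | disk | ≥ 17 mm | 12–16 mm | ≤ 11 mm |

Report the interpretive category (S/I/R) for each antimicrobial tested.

S, R, R

Ampicillin (28 mm) ≥ 28 mm ⇒ S
Amoxicillin-clavulanate 21 mm: ≤ 24 mm — resistant
Clindamycin 10 mm: ≤ 11 mm ⇒ R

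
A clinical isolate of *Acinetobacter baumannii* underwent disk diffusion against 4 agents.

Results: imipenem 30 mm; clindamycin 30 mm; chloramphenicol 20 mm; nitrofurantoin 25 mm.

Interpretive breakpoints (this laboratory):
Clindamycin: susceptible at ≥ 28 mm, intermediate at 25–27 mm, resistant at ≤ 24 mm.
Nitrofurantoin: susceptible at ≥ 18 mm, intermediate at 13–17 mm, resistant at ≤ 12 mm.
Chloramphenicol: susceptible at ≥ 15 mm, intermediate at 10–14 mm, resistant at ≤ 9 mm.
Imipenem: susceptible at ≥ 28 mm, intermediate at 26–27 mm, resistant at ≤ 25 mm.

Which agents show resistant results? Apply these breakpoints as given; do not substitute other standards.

none

Imipenem: 30 mm is ≥ 28 mm → Susceptible
Clindamycin (30 mm) ≥ 28 mm — S
Chloramphenicol (20 mm) ≥ 15 mm ⇒ susceptible
Nitrofurantoin (25 mm) ≥ 18 mm ⇒ susceptible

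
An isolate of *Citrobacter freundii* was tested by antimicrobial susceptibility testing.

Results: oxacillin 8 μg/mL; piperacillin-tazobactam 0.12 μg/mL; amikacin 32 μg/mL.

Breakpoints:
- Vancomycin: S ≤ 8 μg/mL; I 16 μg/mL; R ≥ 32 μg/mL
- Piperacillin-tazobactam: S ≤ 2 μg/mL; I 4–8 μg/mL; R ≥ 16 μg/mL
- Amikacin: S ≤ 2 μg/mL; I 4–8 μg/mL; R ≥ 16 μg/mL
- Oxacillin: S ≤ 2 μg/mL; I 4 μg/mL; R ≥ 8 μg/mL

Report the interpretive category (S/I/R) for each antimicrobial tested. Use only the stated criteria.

R, S, R

Oxacillin 8 μg/mL: ≥ 8 μg/mL ⇒ Resistant
Piperacillin-tazobactam: 0.12 μg/mL is ≤ 2 μg/mL → susceptible
Amikacin 32 μg/mL: ≥ 16 μg/mL ⇒ resistant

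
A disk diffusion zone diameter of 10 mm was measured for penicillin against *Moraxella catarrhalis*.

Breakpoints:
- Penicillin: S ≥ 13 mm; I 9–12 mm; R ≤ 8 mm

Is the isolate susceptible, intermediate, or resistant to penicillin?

Penicillin 10 mm: in 9–12 mm ⇒ Intermediate

Intermediate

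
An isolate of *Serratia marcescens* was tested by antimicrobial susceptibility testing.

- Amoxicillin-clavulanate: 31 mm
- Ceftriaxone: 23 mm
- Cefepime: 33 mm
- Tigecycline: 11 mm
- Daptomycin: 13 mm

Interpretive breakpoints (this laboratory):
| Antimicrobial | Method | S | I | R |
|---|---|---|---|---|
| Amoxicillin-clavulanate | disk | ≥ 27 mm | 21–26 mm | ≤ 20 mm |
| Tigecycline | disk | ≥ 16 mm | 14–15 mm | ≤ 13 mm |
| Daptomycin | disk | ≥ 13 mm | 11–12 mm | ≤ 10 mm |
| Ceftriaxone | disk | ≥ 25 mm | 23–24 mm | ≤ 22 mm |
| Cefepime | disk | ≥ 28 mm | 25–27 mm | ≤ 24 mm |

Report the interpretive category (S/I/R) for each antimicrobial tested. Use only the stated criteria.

Amoxicillin-clavulanate (31 mm) ≥ 27 mm — Susceptible
Ceftriaxone: 23 mm is in 23–24 mm — intermediate
Cefepime 33 mm: ≥ 28 mm → S
Tigecycline: 11 mm is ≤ 13 mm ⇒ R
Daptomycin: 13 mm is ≥ 13 mm — susceptible

S, I, S, R, S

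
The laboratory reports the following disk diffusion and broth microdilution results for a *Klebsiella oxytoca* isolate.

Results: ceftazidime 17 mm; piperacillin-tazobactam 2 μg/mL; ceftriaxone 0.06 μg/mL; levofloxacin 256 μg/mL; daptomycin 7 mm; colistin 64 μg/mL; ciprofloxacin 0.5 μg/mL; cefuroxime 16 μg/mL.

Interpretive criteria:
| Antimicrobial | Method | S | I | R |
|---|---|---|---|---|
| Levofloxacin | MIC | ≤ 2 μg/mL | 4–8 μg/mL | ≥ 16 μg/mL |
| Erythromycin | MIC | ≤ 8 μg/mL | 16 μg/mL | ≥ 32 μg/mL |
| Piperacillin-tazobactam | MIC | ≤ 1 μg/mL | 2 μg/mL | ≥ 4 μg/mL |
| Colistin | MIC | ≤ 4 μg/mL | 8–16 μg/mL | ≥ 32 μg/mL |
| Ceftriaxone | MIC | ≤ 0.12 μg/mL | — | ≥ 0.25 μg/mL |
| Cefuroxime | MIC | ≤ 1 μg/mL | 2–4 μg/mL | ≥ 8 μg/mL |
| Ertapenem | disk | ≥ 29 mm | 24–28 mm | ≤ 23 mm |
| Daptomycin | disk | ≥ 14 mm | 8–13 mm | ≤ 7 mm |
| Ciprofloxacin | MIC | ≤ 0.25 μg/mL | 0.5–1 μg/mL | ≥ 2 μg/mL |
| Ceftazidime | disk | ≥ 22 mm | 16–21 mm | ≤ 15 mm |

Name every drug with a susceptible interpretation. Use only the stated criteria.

Ceftazidime: 17 mm is in 16–21 mm — Intermediate
Piperacillin-tazobactam: 2 μg/mL is = 2 μg/mL ⇒ intermediate
Ceftriaxone: 0.06 μg/mL is ≤ 0.12 μg/mL — Susceptible
Levofloxacin (256 μg/mL) ≥ 16 μg/mL — R
Daptomycin: 7 mm is ≤ 7 mm — R
Colistin: 64 μg/mL is ≥ 32 μg/mL → resistant
Ciprofloxacin: 0.5 μg/mL is in 0.5–1 μg/mL ⇒ intermediate
Cefuroxime (16 μg/mL) ≥ 8 μg/mL → resistant

ceftriaxone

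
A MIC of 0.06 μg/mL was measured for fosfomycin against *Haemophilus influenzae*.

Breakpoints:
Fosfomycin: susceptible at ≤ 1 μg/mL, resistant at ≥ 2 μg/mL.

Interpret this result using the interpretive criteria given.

Fosfomycin 0.06 μg/mL: ≤ 1 μg/mL → susceptible

S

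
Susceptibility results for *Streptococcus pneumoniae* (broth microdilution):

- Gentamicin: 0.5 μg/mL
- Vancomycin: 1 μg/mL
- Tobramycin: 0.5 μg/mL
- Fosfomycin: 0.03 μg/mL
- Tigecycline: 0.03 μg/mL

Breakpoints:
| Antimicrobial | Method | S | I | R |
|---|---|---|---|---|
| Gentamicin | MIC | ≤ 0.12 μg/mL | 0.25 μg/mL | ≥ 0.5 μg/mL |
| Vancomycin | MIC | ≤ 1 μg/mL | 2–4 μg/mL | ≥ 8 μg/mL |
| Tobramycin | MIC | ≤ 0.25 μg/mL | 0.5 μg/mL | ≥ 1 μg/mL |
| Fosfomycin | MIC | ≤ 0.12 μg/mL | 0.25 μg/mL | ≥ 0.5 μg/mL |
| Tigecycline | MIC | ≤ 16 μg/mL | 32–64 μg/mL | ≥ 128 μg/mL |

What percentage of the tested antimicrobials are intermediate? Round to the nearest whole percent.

Gentamicin: 0.5 μg/mL is ≥ 0.5 μg/mL ⇒ R
Vancomycin (1 μg/mL) ≤ 1 μg/mL ⇒ susceptible
Tobramycin: 0.5 μg/mL is = 0.5 μg/mL ⇒ I
Fosfomycin 0.03 μg/mL: ≤ 0.12 μg/mL — Susceptible
Tigecycline: 0.03 μg/mL is ≤ 16 μg/mL — susceptible
Intermediate: 1/5

20%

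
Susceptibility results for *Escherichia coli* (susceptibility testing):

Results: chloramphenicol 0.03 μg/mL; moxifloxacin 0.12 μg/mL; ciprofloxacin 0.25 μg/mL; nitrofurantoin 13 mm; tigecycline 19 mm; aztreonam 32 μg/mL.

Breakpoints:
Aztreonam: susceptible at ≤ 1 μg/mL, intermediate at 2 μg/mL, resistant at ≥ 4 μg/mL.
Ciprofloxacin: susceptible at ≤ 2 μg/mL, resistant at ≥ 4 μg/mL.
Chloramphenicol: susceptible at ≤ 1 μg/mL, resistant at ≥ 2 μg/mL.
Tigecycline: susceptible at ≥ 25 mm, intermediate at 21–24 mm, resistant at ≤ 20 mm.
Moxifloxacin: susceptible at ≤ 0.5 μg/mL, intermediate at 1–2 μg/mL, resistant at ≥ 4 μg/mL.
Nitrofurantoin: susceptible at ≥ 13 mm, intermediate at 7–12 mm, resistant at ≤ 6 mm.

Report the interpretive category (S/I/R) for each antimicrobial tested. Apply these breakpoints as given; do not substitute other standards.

S, S, S, S, R, R

Chloramphenicol: 0.03 μg/mL is ≤ 1 μg/mL → Susceptible
Moxifloxacin 0.12 μg/mL: ≤ 0.5 μg/mL → S
Ciprofloxacin (0.25 μg/mL) ≤ 2 μg/mL — Susceptible
Nitrofurantoin 13 mm: ≥ 13 mm ⇒ susceptible
Tigecycline (19 mm) ≤ 20 mm — resistant
Aztreonam 32 μg/mL: ≥ 4 μg/mL → resistant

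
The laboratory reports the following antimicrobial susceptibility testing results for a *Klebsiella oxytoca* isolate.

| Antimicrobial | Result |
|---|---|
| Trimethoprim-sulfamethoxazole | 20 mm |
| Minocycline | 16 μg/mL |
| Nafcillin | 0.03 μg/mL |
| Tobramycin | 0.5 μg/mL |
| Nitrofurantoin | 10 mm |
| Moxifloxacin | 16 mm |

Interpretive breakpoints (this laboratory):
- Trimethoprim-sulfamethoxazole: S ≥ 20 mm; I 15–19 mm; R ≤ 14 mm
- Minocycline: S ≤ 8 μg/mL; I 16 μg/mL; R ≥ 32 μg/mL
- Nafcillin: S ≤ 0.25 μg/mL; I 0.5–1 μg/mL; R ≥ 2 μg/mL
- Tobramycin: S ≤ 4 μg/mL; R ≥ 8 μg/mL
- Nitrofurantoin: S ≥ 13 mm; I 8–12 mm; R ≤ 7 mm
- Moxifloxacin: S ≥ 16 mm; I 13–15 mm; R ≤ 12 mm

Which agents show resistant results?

none

Trimethoprim-sulfamethoxazole 20 mm: ≥ 20 mm — S
Minocycline: 16 μg/mL is = 16 μg/mL — I
Nafcillin: 0.03 μg/mL is ≤ 0.25 μg/mL ⇒ S
Tobramycin 0.5 μg/mL: ≤ 4 μg/mL — Susceptible
Nitrofurantoin (10 mm) in 8–12 mm ⇒ I
Moxifloxacin: 16 mm is ≥ 16 mm — susceptible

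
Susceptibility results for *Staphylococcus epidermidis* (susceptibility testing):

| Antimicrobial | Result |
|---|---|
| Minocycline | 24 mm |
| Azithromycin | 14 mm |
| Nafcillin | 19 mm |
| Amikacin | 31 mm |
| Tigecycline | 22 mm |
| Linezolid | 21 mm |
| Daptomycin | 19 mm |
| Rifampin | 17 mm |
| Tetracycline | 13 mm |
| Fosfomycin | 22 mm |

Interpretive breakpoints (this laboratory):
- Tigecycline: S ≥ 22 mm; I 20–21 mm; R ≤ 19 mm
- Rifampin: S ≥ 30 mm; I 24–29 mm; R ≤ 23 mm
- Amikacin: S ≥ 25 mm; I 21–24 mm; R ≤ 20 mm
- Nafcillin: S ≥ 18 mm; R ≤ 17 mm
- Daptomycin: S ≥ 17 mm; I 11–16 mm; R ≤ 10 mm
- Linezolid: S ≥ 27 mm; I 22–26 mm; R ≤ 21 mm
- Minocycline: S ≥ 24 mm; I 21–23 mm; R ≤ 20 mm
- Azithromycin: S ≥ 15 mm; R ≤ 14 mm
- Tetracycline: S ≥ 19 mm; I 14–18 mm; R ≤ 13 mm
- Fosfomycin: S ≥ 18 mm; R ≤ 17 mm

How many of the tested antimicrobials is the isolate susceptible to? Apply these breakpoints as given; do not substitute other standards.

6

Minocycline: 24 mm is ≥ 24 mm — susceptible
Azithromycin (14 mm) ≤ 14 mm — Resistant
Nafcillin (19 mm) ≥ 18 mm ⇒ Susceptible
Amikacin (31 mm) ≥ 25 mm ⇒ S
Tigecycline (22 mm) ≥ 22 mm — S
Linezolid (21 mm) ≤ 21 mm → R
Daptomycin: 19 mm is ≥ 17 mm — susceptible
Rifampin: 17 mm is ≤ 23 mm → R
Tetracycline: 13 mm is ≤ 13 mm — Resistant
Fosfomycin (22 mm) ≥ 18 mm ⇒ S
Susceptible: 6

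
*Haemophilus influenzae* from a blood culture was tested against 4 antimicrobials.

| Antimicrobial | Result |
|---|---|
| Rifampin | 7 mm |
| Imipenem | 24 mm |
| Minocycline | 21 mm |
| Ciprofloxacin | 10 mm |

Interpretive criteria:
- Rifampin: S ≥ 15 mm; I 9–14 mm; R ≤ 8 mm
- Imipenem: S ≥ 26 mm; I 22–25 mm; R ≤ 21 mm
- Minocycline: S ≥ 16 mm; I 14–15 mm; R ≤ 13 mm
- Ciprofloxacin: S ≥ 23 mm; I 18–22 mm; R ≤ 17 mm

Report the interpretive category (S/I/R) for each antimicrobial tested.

Rifampin: 7 mm is ≤ 8 mm → Resistant
Imipenem: 24 mm is in 22–25 mm → I
Minocycline (21 mm) ≥ 16 mm ⇒ Susceptible
Ciprofloxacin: 10 mm is ≤ 17 mm — resistant

R, I, S, R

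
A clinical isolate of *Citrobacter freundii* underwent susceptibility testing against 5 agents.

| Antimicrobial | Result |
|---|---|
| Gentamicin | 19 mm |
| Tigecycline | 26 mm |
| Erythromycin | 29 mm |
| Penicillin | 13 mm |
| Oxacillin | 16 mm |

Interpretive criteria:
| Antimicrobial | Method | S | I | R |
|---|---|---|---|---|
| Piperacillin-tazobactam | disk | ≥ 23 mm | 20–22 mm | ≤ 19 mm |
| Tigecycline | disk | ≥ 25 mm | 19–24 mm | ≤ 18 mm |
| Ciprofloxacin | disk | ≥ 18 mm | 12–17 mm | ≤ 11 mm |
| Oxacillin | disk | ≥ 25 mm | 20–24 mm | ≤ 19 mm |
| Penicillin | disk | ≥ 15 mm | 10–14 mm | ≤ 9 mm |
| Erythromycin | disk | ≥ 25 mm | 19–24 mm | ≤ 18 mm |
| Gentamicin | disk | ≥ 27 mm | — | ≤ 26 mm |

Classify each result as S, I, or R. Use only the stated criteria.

Gentamicin (19 mm) ≤ 26 mm — Resistant
Tigecycline 26 mm: ≥ 25 mm ⇒ susceptible
Erythromycin (29 mm) ≥ 25 mm → susceptible
Penicillin 13 mm: in 10–14 mm — Intermediate
Oxacillin 16 mm: ≤ 19 mm ⇒ Resistant

R, S, S, I, R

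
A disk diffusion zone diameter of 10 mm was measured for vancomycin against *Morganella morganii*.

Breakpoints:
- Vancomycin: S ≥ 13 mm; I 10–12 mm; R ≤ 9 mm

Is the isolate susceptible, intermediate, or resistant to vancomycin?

Intermediate

Vancomycin: 10 mm is in 10–12 mm → Intermediate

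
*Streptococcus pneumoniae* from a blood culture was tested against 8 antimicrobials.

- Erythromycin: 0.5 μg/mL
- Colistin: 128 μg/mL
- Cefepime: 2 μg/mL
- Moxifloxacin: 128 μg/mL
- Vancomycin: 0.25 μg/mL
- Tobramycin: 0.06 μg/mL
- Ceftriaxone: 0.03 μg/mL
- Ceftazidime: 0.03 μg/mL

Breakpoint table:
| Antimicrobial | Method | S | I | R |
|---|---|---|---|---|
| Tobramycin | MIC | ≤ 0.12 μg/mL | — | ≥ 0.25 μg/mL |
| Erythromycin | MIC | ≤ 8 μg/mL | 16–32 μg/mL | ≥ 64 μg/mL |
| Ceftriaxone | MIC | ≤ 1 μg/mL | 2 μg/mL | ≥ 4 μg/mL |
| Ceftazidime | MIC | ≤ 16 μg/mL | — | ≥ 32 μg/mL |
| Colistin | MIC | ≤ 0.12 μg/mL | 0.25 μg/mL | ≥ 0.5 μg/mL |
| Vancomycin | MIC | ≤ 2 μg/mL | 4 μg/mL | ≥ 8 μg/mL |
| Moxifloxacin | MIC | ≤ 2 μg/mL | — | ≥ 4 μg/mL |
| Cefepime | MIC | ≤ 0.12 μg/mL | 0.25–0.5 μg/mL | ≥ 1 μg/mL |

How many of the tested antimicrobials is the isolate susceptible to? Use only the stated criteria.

5

Erythromycin: 0.5 μg/mL is ≤ 8 μg/mL ⇒ susceptible
Colistin 128 μg/mL: ≥ 0.5 μg/mL ⇒ R
Cefepime: 2 μg/mL is ≥ 1 μg/mL → R
Moxifloxacin 128 μg/mL: ≥ 4 μg/mL → R
Vancomycin (0.25 μg/mL) ≤ 2 μg/mL ⇒ susceptible
Tobramycin: 0.06 μg/mL is ≤ 0.12 μg/mL ⇒ susceptible
Ceftriaxone (0.03 μg/mL) ≤ 1 μg/mL → S
Ceftazidime: 0.03 μg/mL is ≤ 16 μg/mL — S
Susceptible: 5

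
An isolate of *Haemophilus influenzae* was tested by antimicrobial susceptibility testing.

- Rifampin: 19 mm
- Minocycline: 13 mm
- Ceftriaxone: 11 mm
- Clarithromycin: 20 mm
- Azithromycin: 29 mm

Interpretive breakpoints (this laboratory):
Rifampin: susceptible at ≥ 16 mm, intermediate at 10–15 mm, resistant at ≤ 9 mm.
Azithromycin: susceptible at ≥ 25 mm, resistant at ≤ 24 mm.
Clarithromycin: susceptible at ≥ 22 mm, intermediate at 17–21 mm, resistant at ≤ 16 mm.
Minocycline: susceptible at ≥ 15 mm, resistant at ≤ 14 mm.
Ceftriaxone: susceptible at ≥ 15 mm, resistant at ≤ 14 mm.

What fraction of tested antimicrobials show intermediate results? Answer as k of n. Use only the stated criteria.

1 of 5

Rifampin 19 mm: ≥ 16 mm — S
Minocycline 13 mm: ≤ 14 mm ⇒ Resistant
Ceftriaxone 11 mm: ≤ 14 mm → R
Clarithromycin 20 mm: in 17–21 mm — I
Azithromycin (29 mm) ≥ 25 mm → S
Intermediate: 1/5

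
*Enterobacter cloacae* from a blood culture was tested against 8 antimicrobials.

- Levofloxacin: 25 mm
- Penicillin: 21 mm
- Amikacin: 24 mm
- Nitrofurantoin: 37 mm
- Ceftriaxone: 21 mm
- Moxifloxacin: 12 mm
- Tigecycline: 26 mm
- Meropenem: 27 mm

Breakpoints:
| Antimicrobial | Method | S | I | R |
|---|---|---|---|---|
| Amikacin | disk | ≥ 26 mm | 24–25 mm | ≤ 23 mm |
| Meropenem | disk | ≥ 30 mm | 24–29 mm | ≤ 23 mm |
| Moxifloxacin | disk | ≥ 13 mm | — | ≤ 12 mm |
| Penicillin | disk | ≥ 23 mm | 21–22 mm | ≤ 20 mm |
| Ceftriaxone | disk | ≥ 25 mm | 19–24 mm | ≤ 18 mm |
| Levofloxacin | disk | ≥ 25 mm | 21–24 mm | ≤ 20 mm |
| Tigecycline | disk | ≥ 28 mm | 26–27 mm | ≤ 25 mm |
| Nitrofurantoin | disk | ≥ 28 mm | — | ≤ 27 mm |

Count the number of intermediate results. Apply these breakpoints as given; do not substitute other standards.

5

Levofloxacin: 25 mm is ≥ 25 mm → susceptible
Penicillin: 21 mm is in 21–22 mm → I
Amikacin: 24 mm is in 24–25 mm → I
Nitrofurantoin 37 mm: ≥ 28 mm → S
Ceftriaxone (21 mm) in 19–24 mm ⇒ I
Moxifloxacin (12 mm) ≤ 12 mm — Resistant
Tigecycline: 26 mm is in 26–27 mm ⇒ Intermediate
Meropenem (27 mm) in 24–29 mm → intermediate
Intermediate: 5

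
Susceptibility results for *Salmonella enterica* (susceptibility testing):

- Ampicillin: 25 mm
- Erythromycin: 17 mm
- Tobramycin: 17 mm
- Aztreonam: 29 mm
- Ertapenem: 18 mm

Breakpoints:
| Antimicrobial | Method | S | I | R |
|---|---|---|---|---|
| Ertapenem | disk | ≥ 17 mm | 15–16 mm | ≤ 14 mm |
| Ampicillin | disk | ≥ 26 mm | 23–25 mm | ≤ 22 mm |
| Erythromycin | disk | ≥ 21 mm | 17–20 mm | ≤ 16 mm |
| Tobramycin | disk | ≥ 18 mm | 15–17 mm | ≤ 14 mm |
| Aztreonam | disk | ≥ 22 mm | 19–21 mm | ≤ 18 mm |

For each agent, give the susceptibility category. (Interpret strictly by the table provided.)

I, I, I, S, S

Ampicillin: 25 mm is in 23–25 mm — I
Erythromycin (17 mm) in 17–20 mm — intermediate
Tobramycin (17 mm) in 15–17 mm — intermediate
Aztreonam (29 mm) ≥ 22 mm — Susceptible
Ertapenem: 18 mm is ≥ 17 mm — susceptible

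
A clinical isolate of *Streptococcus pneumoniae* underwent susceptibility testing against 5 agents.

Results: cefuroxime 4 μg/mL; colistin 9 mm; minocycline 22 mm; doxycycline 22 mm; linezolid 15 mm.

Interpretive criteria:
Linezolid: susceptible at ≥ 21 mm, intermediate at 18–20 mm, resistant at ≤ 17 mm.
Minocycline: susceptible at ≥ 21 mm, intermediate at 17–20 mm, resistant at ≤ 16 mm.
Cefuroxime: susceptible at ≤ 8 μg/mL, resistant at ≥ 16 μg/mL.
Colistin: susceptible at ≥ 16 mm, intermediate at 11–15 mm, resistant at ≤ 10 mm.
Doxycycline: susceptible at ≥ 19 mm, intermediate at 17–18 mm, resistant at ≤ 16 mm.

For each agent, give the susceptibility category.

S, R, S, S, R

Cefuroxime: 4 μg/mL is ≤ 8 μg/mL — Susceptible
Colistin: 9 mm is ≤ 10 mm → resistant
Minocycline: 22 mm is ≥ 21 mm → S
Doxycycline (22 mm) ≥ 19 mm ⇒ susceptible
Linezolid 15 mm: ≤ 17 mm ⇒ resistant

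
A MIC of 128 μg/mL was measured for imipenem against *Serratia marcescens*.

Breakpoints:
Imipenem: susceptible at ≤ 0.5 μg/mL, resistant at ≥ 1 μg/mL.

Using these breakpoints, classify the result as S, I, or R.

Imipenem (128 μg/mL) ≥ 1 μg/mL ⇒ Resistant

R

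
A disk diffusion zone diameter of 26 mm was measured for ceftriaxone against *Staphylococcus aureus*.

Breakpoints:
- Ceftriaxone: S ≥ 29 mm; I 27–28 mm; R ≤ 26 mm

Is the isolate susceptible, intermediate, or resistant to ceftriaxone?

Resistant

Ceftriaxone (26 mm) ≤ 26 mm — resistant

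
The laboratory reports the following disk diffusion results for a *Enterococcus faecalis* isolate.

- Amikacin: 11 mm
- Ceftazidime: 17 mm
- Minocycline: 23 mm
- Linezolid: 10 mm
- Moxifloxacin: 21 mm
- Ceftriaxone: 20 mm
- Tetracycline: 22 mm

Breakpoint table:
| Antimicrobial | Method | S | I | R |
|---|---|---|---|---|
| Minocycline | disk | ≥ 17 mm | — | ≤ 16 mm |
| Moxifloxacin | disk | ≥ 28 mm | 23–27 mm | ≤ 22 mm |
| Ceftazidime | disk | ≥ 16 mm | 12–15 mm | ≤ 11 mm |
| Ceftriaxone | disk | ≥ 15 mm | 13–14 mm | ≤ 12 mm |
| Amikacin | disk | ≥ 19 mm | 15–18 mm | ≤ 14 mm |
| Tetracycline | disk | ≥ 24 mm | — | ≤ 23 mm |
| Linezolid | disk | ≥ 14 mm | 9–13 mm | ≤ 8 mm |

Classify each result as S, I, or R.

Amikacin (11 mm) ≤ 14 mm ⇒ R
Ceftazidime: 17 mm is ≥ 16 mm ⇒ susceptible
Minocycline: 23 mm is ≥ 17 mm ⇒ susceptible
Linezolid: 10 mm is in 9–13 mm — intermediate
Moxifloxacin (21 mm) ≤ 22 mm ⇒ R
Ceftriaxone (20 mm) ≥ 15 mm ⇒ susceptible
Tetracycline (22 mm) ≤ 23 mm — Resistant

R, S, S, I, R, S, R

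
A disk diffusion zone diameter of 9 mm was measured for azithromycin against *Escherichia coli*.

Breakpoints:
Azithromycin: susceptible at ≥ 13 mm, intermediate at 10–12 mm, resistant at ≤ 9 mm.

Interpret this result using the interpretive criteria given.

R

Azithromycin (9 mm) ≤ 9 mm → R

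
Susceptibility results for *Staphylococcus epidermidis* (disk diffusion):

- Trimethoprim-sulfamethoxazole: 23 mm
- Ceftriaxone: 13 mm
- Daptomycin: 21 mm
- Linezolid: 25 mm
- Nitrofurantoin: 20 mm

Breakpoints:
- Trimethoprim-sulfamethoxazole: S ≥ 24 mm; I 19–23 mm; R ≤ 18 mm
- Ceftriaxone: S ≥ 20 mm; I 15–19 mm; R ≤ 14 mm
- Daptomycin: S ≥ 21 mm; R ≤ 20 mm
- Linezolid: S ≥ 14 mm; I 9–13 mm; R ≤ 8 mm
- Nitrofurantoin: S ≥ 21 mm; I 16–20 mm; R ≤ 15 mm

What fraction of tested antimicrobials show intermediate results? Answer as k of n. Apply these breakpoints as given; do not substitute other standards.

Trimethoprim-sulfamethoxazole: 23 mm is in 19–23 mm ⇒ Intermediate
Ceftriaxone (13 mm) ≤ 14 mm — Resistant
Daptomycin: 21 mm is ≥ 21 mm — susceptible
Linezolid 25 mm: ≥ 14 mm — S
Nitrofurantoin (20 mm) in 16–20 mm — I
Intermediate: 2/5

2 of 5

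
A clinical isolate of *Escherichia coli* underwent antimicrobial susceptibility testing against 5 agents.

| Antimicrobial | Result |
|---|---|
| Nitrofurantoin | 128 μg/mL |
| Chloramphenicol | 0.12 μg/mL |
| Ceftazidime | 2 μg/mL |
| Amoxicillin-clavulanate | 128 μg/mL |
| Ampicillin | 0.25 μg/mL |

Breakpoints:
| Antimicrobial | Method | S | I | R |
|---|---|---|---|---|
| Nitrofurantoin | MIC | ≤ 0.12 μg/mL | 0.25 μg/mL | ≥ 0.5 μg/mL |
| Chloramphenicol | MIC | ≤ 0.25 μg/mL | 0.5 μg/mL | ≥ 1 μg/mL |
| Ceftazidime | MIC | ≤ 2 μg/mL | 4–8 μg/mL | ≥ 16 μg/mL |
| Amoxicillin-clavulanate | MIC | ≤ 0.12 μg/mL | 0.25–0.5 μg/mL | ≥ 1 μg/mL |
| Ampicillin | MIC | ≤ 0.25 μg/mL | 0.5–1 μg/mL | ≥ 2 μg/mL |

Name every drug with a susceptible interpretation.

Nitrofurantoin 128 μg/mL: ≥ 0.5 μg/mL — resistant
Chloramphenicol (0.12 μg/mL) ≤ 0.25 μg/mL → Susceptible
Ceftazidime (2 μg/mL) ≤ 2 μg/mL → susceptible
Amoxicillin-clavulanate: 128 μg/mL is ≥ 1 μg/mL ⇒ resistant
Ampicillin: 0.25 μg/mL is ≤ 0.25 μg/mL — Susceptible

chloramphenicol, ceftazidime, ampicillin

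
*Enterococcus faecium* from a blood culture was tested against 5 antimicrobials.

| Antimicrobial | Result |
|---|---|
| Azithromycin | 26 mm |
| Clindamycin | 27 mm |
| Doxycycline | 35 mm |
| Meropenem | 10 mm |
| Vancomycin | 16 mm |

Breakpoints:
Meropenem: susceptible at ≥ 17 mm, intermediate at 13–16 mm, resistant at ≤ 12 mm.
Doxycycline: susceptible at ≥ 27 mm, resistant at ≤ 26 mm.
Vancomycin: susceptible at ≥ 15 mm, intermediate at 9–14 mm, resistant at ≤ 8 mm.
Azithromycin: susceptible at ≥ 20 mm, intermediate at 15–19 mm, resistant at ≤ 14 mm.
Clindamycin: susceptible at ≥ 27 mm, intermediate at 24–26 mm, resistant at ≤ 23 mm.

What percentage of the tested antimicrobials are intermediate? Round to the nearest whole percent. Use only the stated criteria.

0%

Azithromycin (26 mm) ≥ 20 mm → S
Clindamycin 27 mm: ≥ 27 mm — S
Doxycycline (35 mm) ≥ 27 mm → S
Meropenem: 10 mm is ≤ 12 mm ⇒ resistant
Vancomycin: 16 mm is ≥ 15 mm → S
Intermediate: 0/5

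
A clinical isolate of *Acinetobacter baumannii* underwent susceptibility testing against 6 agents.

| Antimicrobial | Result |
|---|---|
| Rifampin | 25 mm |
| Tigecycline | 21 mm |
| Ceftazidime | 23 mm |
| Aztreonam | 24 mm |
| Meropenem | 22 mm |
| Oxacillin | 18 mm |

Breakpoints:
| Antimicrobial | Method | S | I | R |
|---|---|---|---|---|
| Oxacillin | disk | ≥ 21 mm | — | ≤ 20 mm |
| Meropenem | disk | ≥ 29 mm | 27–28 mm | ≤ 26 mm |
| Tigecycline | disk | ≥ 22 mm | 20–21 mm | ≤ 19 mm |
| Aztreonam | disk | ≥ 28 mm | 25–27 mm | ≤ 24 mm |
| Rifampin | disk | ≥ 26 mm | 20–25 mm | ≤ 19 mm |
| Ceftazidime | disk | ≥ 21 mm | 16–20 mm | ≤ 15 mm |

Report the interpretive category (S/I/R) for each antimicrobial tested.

I, I, S, R, R, R

Rifampin (25 mm) in 20–25 mm ⇒ intermediate
Tigecycline: 21 mm is in 20–21 mm ⇒ intermediate
Ceftazidime (23 mm) ≥ 21 mm → Susceptible
Aztreonam 24 mm: ≤ 24 mm — resistant
Meropenem: 22 mm is ≤ 26 mm ⇒ Resistant
Oxacillin (18 mm) ≤ 20 mm → resistant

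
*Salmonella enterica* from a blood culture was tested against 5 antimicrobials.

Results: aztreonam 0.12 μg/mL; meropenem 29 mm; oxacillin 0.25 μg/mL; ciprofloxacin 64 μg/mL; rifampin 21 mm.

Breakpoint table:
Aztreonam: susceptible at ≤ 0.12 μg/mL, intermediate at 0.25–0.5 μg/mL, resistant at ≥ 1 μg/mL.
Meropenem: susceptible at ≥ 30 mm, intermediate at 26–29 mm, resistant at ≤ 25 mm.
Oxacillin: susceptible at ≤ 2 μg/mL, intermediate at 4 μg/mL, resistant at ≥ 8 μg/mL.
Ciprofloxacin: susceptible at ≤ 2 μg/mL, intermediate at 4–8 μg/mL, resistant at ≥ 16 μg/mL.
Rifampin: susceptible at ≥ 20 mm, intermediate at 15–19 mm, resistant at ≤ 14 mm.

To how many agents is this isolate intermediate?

1

Aztreonam (0.12 μg/mL) ≤ 0.12 μg/mL → S
Meropenem (29 mm) in 26–29 mm — Intermediate
Oxacillin 0.25 μg/mL: ≤ 2 μg/mL ⇒ susceptible
Ciprofloxacin: 64 μg/mL is ≥ 16 μg/mL ⇒ R
Rifampin 21 mm: ≥ 20 mm — S
Intermediate: 1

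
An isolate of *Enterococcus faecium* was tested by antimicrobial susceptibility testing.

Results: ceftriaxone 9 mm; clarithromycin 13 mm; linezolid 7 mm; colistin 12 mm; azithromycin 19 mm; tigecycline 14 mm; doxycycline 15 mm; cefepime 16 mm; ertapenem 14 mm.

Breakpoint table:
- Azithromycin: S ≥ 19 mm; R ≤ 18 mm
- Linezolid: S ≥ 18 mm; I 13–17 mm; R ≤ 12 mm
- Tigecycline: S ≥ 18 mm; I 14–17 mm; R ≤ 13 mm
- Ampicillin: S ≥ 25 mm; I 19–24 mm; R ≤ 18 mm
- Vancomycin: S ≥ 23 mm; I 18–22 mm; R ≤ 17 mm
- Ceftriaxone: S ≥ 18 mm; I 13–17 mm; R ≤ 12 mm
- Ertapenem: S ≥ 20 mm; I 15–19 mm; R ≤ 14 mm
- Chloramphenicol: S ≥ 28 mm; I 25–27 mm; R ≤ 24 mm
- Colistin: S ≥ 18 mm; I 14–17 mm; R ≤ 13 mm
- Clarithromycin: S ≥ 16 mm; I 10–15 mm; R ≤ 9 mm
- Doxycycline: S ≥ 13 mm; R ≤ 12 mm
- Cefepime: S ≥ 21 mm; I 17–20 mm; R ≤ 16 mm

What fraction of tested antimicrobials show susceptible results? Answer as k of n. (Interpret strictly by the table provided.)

Ceftriaxone: 9 mm is ≤ 12 mm → Resistant
Clarithromycin (13 mm) in 10–15 mm → Intermediate
Linezolid: 7 mm is ≤ 12 mm — R
Colistin (12 mm) ≤ 13 mm ⇒ resistant
Azithromycin: 19 mm is ≥ 19 mm → susceptible
Tigecycline: 14 mm is in 14–17 mm → intermediate
Doxycycline: 15 mm is ≥ 13 mm → Susceptible
Cefepime 16 mm: ≤ 16 mm → R
Ertapenem (14 mm) ≤ 14 mm → resistant
Susceptible: 2/9

2 of 9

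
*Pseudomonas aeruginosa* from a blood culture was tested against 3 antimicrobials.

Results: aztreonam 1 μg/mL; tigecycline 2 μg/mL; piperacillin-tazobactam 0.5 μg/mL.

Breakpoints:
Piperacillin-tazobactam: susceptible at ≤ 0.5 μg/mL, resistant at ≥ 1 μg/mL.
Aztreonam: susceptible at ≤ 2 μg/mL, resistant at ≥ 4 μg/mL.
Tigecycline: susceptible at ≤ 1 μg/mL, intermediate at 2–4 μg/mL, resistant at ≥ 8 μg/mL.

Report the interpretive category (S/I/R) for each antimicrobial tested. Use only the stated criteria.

S, I, S

Aztreonam (1 μg/mL) ≤ 2 μg/mL ⇒ susceptible
Tigecycline: 2 μg/mL is in 2–4 μg/mL ⇒ intermediate
Piperacillin-tazobactam 0.5 μg/mL: ≤ 0.5 μg/mL — Susceptible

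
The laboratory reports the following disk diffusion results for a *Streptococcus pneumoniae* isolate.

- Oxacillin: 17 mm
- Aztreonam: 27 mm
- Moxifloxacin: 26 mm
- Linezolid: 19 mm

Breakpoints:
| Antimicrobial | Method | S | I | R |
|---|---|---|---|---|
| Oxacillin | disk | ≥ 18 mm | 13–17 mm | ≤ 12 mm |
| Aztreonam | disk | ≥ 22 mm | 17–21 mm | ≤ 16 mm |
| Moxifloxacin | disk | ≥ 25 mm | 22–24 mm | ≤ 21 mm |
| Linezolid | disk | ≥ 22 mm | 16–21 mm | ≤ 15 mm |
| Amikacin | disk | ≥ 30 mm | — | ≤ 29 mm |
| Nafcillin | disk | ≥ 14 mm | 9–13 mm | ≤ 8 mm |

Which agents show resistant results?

Oxacillin: 17 mm is in 13–17 mm ⇒ I
Aztreonam (27 mm) ≥ 22 mm ⇒ susceptible
Moxifloxacin (26 mm) ≥ 25 mm — S
Linezolid 19 mm: in 16–21 mm → intermediate

none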